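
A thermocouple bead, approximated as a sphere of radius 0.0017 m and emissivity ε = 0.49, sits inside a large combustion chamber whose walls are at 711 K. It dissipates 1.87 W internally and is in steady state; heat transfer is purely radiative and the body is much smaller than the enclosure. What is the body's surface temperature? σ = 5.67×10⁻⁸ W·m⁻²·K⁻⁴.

T ≈ 1210 K

For a small grey body in a large enclosure, net radiated power = εσA(T⁴ − T_w⁴).
Steady state: P = εσA(T⁴ − T_w⁴) with A = 4πr² = 3.632×10⁻⁵ m².
T⁴ = P/(εσA) + T_w⁴ = 1.87/(0.49·5.67×10⁻⁸·3.632×10⁻⁵) + (711)⁴
    = 1.853×10¹² + 2.556×10¹¹ = 2.109×10¹² K⁴.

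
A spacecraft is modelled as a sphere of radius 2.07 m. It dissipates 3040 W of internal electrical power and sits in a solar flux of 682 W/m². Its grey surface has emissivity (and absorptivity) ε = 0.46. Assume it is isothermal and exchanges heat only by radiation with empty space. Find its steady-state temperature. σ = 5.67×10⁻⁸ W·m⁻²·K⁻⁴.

T ≈ 268 K

At steady state, absorbed solar power + internal power = radiated power.
Absorbed: α·S·A_cross = 0.46·682·13.46 = 4223 W (cross-section πr²).
Total input = 4223 + 3040 = 7263 W.
Radiated: εσ·A_surf·T⁴ with A_surf = 4πr² = 53.85 m².
T⁴ = 7263/(0.46·5.67×10⁻⁸·53.85) = 5.172×10⁹ K⁴.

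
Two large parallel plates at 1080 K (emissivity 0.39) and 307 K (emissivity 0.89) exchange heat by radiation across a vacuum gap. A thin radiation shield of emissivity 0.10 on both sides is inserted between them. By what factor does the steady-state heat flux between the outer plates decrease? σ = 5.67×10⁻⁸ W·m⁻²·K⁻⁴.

Without shield: q₀ = σΔ(T⁴)/(1/ε₁+1/ε₂−1) with denominator 2.688.
With shield the two gaps are in series; the resistances add: (1/ε₁+1/ε_s−1)+(1/ε_s+1/ε₂−1) = 11.56+10.12 = 21.69.
Heat-flux ratio q₀/q = 21.69/2.688.

factor ≈ 8.07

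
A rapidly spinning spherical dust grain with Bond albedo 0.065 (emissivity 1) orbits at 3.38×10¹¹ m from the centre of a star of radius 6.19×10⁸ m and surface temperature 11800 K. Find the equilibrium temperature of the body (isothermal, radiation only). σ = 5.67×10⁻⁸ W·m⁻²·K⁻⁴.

T ≈ 351 K

The star's surface emits σT_*⁴; at distance d the flux is S = σT_*⁴(R_*/d)².
S = 5.67×10⁻⁸·(11800)⁴·(6.19×10⁸/3.38×10¹¹)² = 3687 W/m².
For an isothermal sphere T⁴ = (1−a)S/(4σ) = 1.520×10¹⁰ K⁴.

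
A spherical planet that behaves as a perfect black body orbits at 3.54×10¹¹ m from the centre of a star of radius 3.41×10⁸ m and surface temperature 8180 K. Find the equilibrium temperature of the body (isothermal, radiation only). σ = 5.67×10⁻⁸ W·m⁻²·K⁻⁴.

The star's surface emits σT_*⁴; at distance d the flux is S = σT_*⁴(R_*/d)².
S = 5.67×10⁻⁸·(8180)⁴·(3.41×10⁸/3.54×10¹¹)² = 235.6 W/m².
For an isothermal sphere T⁴ = (1−a)S/(4σ) = 1.039×10⁹ K⁴.

T ≈ 180 K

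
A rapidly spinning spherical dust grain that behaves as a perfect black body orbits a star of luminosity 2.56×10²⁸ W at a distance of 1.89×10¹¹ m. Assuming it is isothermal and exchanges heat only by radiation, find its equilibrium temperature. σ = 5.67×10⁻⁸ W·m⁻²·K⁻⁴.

T ≈ 708 K

First find the stellar flux at distance d: S = L/(4πd²) = 2.56×10²⁸/(4π·(1.89×10¹¹)²) = 57030 W/m².
For an isothermal sphere, absorbed (1−a)S·πr² = emitted σ·4πr²·T⁴, so T⁴ = (1−a)S/(4σ).
T⁴ = 1.00·57030/(4·5.67×10⁻⁸) = 2.515×10¹¹ K⁴.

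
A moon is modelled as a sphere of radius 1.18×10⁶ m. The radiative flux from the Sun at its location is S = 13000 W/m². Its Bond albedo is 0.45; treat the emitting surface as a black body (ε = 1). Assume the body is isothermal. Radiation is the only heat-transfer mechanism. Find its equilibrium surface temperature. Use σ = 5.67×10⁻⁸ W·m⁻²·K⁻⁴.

At equilibrium, absorbed power = emitted power.
Absorbing cross-section = πr² = 4.374×10¹² m²; emitting surface = 4πr² = 1.750×10¹³ m² (ratio 4).
(1−a)S·A_cross = εσ·A_surf·T⁴  ⇒  T⁴ = (1−a)S/(4σ).
T⁴ = 0.550·13000/(4·5.67×10⁻⁸) = 3.153×10¹⁰ K⁴.
T = (3.153×10¹⁰)^(1/4).

T ≈ 421 K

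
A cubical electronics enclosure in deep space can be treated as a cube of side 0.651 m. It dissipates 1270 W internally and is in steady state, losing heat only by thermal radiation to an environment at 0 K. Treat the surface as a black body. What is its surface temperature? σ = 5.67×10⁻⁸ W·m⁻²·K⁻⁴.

Steady state: internal power = radiated power, P = εσA T⁴.
Radiating area A = 6L² = 2.543 m².
T⁴ = P/(εσA) = 1270/(1.0·5.67×10⁻⁸·2.543) = 8.809×10⁹ K⁴.
T = (8.809×10⁹)^(1/4).

T ≈ 306 K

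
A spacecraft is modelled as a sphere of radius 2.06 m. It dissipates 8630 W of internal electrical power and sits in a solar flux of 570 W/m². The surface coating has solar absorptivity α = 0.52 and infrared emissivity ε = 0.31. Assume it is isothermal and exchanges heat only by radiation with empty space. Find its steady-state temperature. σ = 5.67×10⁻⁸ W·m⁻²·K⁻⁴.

At steady state, absorbed solar power + internal power = radiated power.
Absorbed: α·S·A_cross = 0.52·570·13.33 = 3952 W (cross-section πr²).
Total input = 3952 + 8630 = 12580 W.
Radiated: εσ·A_surf·T⁴ with A_surf = 4πr² = 53.33 m².
T⁴ = 12580/(0.31·5.67×10⁻⁸·53.33) = 1.342×10¹⁰ K⁴.

T ≈ 340 K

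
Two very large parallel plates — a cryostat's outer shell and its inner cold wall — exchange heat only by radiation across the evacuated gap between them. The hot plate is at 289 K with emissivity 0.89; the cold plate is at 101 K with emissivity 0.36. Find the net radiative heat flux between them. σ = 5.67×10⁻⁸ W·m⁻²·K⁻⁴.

For two infinite grey parallel plates, q = σ(T₁⁴ − T₂⁴)/(1/ε₁ + 1/ε₂ − 1).
T₁⁴ − T₂⁴ = 6.976×10⁹ − 1.041×10⁸ = 6.872×10⁹ K⁴.
1/ε₁ + 1/ε₂ − 1 = 1.124 + 2.778 − 1 = 2.901.
q = 5.67×10⁻⁸ × 6.872×10⁹ / 2.901.

q ≈ 134 W/m²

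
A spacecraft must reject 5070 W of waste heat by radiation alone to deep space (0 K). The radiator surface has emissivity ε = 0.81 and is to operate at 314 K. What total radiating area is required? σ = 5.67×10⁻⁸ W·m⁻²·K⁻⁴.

P = εσA T⁴ ⇒ A = P/(εσT⁴).
T⁴ = 9.721×10⁹ K⁴.
A = 5070/(0.81 × 5.67×10⁻⁸ × 9.721×10⁹).

A ≈ 11.4 m²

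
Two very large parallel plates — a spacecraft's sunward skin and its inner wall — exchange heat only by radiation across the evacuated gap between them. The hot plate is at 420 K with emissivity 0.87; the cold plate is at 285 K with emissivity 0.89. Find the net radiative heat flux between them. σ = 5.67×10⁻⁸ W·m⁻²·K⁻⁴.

q ≈ 1090 W/m²

For two infinite grey parallel plates, q = σ(T₁⁴ − T₂⁴)/(1/ε₁ + 1/ε₂ − 1).
T₁⁴ − T₂⁴ = 3.112×10¹⁰ − 6.598×10⁹ = 2.452×10¹⁰ K⁴.
1/ε₁ + 1/ε₂ − 1 = 1.149 + 1.124 − 1 = 1.273.
q = 5.67×10⁻⁸ × 2.452×10¹⁰ / 1.273.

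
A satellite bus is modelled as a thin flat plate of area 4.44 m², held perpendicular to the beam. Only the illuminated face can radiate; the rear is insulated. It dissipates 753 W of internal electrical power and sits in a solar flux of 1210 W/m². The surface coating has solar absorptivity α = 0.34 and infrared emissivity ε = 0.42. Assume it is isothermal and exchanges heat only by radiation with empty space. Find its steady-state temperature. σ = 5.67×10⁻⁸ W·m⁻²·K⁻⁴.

T ≈ 395 K

At steady state, absorbed solar power + internal power = radiated power.
Absorbed: α·S·A_cross = 0.34·1210·4.440 = 1827 W (cross-section A).
Total input = 1827 + 753 = 2580 W.
Radiated: εσ·A_surf·T⁴ with A_surf = A = 4.440 m².
T⁴ = 2580/(0.42·5.67×10⁻⁸·4.440) = 2.440×10¹⁰ K⁴.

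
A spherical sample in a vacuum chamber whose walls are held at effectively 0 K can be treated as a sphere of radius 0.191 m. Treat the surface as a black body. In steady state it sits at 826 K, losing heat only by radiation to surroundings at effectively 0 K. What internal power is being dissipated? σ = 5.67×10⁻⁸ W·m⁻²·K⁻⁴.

P ≈ 12100 W

Steady state: P = εσA T⁴.
A = 4πr² = 0.4584 m²; T⁴ = (826)⁴ = 4.655×10¹¹ K⁴.
P = 1.0 × 5.67×10⁻⁸ × 0.4584 × 4.655×10¹¹.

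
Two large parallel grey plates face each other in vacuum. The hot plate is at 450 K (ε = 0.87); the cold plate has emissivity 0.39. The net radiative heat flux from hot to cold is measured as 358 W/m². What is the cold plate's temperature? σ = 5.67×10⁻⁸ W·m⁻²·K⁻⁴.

T₂ ≈ 393 K

q = σ(T₁⁴ − T₂⁴)/(1/ε₁ + 1/ε₂ − 1); denominator = 2.714.
T₂⁴ = T₁⁴ − q·(1/ε₁+1/ε₂−1)/σ = 4.101×10¹⁰ − 358·2.714/5.67×10⁻⁸
    = 2.387×10¹⁰ K⁴.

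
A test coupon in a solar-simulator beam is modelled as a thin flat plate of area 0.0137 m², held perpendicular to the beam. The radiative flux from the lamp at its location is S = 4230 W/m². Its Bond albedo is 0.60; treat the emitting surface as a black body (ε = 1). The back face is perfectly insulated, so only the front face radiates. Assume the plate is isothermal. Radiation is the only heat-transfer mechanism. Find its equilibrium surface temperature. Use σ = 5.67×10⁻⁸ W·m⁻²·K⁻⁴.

At equilibrium, absorbed power = emitted power.
Absorbing cross-section = A = 0.01370 m²; emitting surface = A = 0.01370 m² (ratio 1).
(1−a)S·A_cross = εσ·A_surf·T⁴  ⇒  T⁴ = (1−a)S/(1σ).
T⁴ = 0.400·4230/(1·5.67×10⁻⁸) = 2.984×10¹⁰ K⁴.
T = (2.984×10¹⁰)^(1/4).

T ≈ 416 K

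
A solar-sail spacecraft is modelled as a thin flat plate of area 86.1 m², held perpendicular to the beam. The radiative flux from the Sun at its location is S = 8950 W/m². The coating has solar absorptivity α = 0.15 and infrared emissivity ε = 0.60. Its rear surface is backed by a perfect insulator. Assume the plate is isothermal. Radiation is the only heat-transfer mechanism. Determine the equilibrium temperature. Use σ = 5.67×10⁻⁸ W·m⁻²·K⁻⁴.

At equilibrium, absorbed power = emitted power.
Absorbing cross-section = A = 86.10 m²; emitting surface = A = 86.10 m² (ratio 1).
αS·A_cross = εσ·A_surf·T⁴  ⇒  T⁴ = αS/(ε·1σ).
T⁴ = 0.150·8950/(0.60·1·5.67×10⁻⁸) = 3.946×10¹⁰ K⁴.
T = (3.946×10¹⁰)^(1/4).

T ≈ 446 K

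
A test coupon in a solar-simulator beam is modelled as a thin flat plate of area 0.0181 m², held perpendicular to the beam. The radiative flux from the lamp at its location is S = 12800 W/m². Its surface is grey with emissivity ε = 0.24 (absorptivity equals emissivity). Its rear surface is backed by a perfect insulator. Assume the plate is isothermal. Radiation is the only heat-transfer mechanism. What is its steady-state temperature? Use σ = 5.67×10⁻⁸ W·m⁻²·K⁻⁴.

T ≈ 689 K

At equilibrium, absorbed power = emitted power.
Absorbing cross-section = A = 0.01810 m²; emitting surface = A = 0.01810 m² (ratio 1).
εS·A_cross = εσ·A_surf·T⁴  ⇒  T⁴ = S/(1σ)   (ε cancels).
T⁴ = 12800/(1·5.67×10⁻⁸) = 2.257×10¹¹ K⁴.
T = (2.257×10¹¹)^(1/4).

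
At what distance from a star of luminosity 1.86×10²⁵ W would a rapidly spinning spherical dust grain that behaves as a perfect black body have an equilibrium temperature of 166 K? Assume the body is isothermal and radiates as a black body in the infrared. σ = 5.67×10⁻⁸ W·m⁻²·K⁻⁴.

For an isothermal black-emitting sphere, (1−a)S·πr² = σ·4πr²·T⁴ ⇒ S = 4σT⁴/(1−a).
S = 4·5.67×10⁻⁸·(166)⁴/1.00 = 172.2 W/m².
Flux falls as S = L/(4πd²), so d = √(L/(4πS)) = √(1.86×10²⁵/(4π·172.2)).

d ≈ 9.27×10¹⁰ m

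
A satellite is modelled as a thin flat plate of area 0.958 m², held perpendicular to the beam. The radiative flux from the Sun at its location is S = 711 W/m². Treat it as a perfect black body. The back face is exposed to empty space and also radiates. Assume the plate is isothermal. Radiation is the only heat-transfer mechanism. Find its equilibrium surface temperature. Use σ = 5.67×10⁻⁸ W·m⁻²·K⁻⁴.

T ≈ 281 K

At equilibrium, absorbed power = emitted power.
Absorbing cross-section = A = 0.9580 m²; emitting surface = 2A = 1.916 m² (ratio 2).
S·A_cross = εσ·A_surf·T⁴  ⇒  T⁴ = S/(2σ).
T⁴ = 1.00·711/(2·5.67×10⁻⁸) = 6.270×10⁹ K⁴.
T = (6.270×10⁹)^(1/4).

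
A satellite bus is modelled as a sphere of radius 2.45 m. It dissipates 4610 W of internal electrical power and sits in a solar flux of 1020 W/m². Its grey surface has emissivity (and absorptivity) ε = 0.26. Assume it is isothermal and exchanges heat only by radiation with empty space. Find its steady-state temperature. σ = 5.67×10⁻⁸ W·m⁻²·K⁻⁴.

At steady state, absorbed solar power + internal power = radiated power.
Absorbed: α·S·A_cross = 0.26·1020·18.86 = 5001 W (cross-section πr²).
Total input = 5001 + 4610 = 9611 W.
Radiated: εσ·A_surf·T⁴ with A_surf = 4πr² = 75.43 m².
T⁴ = 9611/(0.26·5.67×10⁻⁸·75.43) = 8.643×10⁹ K⁴.

T ≈ 305 K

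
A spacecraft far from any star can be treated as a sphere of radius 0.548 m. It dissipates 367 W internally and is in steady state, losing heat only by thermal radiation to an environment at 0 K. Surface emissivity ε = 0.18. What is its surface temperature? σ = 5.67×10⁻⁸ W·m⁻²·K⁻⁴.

Steady state: internal power = radiated power, P = εσA T⁴.
Radiating area A = 4πr² = 3.774 m².
T⁴ = P/(εσA) = 367/(0.18·5.67×10⁻⁸·3.774) = 9.529×10⁹ K⁴.
T = (9.529×10⁹)^(1/4).

T ≈ 312 K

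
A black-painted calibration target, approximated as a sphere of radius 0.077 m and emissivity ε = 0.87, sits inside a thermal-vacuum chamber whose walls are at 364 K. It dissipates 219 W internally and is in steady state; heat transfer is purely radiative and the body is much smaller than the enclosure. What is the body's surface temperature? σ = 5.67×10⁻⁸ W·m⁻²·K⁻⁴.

For a small grey body in a large enclosure, net radiated power = εσA(T⁴ − T_w⁴).
Steady state: P = εσA(T⁴ − T_w⁴) with A = 4πr² = 0.07451 m².
T⁴ = P/(εσA) + T_w⁴ = 219/(0.87·5.67×10⁻⁸·0.07451) + (364)⁴
    = 5.959×10¹⁰ + 1.756×10¹⁰ = 7.714×10¹⁰ K⁴.

T ≈ 527 K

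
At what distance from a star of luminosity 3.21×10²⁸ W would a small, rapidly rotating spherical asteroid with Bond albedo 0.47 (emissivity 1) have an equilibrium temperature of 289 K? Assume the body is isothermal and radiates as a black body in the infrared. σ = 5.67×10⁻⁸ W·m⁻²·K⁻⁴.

d ≈ 9.25×10¹¹ m

For an isothermal black-emitting sphere, (1−a)S·πr² = σ·4πr²·T⁴ ⇒ S = 4σT⁴/(1−a).
S = 4·5.67×10⁻⁸·(289)⁴/0.530 = 2985 W/m².
Flux falls as S = L/(4πd²), so d = √(L/(4πS)) = √(3.21×10²⁸/(4π·2985)).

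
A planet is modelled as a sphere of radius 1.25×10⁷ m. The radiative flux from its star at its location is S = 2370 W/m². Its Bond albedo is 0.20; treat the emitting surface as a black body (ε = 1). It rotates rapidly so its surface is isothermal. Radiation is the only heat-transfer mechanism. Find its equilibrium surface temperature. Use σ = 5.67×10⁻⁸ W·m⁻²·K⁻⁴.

At equilibrium, absorbed power = emitted power.
Absorbing cross-section = πr² = 4.909×10¹⁴ m²; emitting surface = 4πr² = 1.963×10¹⁵ m² (ratio 4).
(1−a)S·A_cross = εσ·A_surf·T⁴  ⇒  T⁴ = (1−a)S/(4σ).
T⁴ = 0.800·2370/(4·5.67×10⁻⁸) = 8.360×10⁹ K⁴.
T = (8.360×10⁹)^(1/4).

T ≈ 302 K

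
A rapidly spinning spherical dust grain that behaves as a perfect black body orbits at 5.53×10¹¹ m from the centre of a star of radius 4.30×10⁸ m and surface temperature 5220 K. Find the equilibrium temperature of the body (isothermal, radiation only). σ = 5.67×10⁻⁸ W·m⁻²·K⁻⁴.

The star's surface emits σT_*⁴; at distance d the flux is S = σT_*⁴(R_*/d)².
S = 5.67×10⁻⁸·(5220)⁴·(4.30×10⁸/5.53×10¹¹)² = 25.45 W/m².
For an isothermal sphere T⁴ = (1−a)S/(4σ) = 1.122×10⁸ K⁴.

T ≈ 103 K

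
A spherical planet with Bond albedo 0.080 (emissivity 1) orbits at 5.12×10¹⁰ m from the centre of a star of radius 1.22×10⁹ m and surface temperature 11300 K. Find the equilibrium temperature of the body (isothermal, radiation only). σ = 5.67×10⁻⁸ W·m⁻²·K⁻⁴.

The star's surface emits σT_*⁴; at distance d the flux is S = σT_*⁴(R_*/d)².
S = 5.67×10⁻⁸·(11300)⁴·(1.22×10⁹/5.12×10¹⁰)² = 5.249×10⁵ W/m².
For an isothermal sphere T⁴ = (1−a)S/(4σ) = 2.129×10¹² K⁴.

T ≈ 1210 K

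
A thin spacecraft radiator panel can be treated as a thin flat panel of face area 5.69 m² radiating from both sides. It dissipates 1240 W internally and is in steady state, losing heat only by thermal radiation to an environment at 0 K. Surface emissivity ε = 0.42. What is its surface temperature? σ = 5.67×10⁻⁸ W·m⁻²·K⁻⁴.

T ≈ 260 K

Steady state: internal power = radiated power, P = εσA T⁴.
Radiating area A = 2·5.69 = 11.38 m².
T⁴ = P/(εσA) = 1240/(0.42·5.67×10⁻⁸·11.38) = 4.576×10⁹ K⁴.
T = (4.576×10⁹)^(1/4).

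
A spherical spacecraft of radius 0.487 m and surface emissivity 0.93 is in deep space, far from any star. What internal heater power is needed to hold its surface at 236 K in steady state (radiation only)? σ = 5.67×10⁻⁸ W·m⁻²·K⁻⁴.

P = εσ·4πr²·T⁴.
4πr² = 2.980 m²; T⁴ = 3.102×10⁹ K⁴.
P = 0.93·5.67×10⁻⁸·2.980·3.102×10⁹.

P ≈ 488 W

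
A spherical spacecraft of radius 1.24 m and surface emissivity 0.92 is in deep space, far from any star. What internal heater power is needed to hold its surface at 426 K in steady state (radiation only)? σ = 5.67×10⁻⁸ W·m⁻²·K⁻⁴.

P = εσ·4πr²·T⁴.
4πr² = 19.32 m²; T⁴ = 3.293×10¹⁰ K⁴.
P = 0.92·5.67×10⁻⁸·19.32·3.293×10¹⁰.

P ≈ 33200 W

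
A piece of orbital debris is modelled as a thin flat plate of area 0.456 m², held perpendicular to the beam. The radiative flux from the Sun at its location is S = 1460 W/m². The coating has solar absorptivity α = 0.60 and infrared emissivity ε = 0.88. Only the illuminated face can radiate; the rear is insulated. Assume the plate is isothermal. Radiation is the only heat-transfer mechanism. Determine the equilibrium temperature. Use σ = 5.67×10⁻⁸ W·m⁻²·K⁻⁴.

At equilibrium, absorbed power = emitted power.
Absorbing cross-section = A = 0.4560 m²; emitting surface = A = 0.4560 m² (ratio 1).
αS·A_cross = εσ·A_surf·T⁴  ⇒  T⁴ = αS/(ε·1σ).
T⁴ = 0.600·1460/(0.88·1·5.67×10⁻⁸) = 1.756×10¹⁰ K⁴.
T = (1.756×10¹⁰)^(1/4).

T ≈ 364 K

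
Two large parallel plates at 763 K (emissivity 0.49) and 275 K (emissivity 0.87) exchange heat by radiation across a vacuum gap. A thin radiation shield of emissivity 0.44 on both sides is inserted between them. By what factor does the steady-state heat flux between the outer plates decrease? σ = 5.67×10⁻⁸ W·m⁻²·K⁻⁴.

factor ≈ 2.62

Without shield: q₀ = σΔ(T⁴)/(1/ε₁+1/ε₂−1) with denominator 2.190.
With shield the two gaps are in series; the resistances add: (1/ε₁+1/ε_s−1)+(1/ε_s+1/ε₂−1) = 3.314+2.422 = 5.736.
Heat-flux ratio q₀/q = 5.736/2.190.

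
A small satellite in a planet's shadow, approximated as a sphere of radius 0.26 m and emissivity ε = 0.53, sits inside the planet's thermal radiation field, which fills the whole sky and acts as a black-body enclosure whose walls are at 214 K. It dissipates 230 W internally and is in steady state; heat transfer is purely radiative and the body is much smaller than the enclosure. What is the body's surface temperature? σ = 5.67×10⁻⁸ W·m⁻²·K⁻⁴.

For a small grey body in a large enclosure, net radiated power = εσA(T⁴ − T_w⁴).
Steady state: P = εσA(T⁴ − T_w⁴) with A = 4πr² = 0.8495 m².
T⁴ = P/(εσA) + T_w⁴ = 230/(0.53·5.67×10⁻⁸·0.8495) + (214)⁴
    = 9.010×10⁹ + 2.097×10⁹ = 1.111×10¹⁰ K⁴.

T ≈ 325 K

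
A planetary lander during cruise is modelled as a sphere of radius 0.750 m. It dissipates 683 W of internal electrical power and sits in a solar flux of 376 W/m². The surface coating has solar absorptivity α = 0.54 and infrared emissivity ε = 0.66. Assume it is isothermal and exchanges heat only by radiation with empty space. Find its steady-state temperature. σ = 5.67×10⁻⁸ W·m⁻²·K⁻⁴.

T ≈ 251 K

At steady state, absorbed solar power + internal power = radiated power.
Absorbed: α·S·A_cross = 0.54·376·1.767 = 358.8 W (cross-section πr²).
Total input = 358.8 + 683 = 1042 W.
Radiated: εσ·A_surf·T⁴ with A_surf = 4πr² = 7.069 m².
T⁴ = 1042/(0.66·5.67×10⁻⁸·7.069) = 3.938×10⁹ K⁴.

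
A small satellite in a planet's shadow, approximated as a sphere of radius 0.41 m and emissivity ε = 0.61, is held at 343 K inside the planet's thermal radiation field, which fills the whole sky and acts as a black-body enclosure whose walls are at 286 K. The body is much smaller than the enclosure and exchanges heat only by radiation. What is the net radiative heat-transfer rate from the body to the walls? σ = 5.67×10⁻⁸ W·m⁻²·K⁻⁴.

For a small grey body in a large enclosure: P_net = εσA(T_body⁴ − T_wall⁴).
A = 4πr² = 2.112 m²; T_body⁴ − T_wall⁴ = 1.384×10¹⁰ − 6.691×10⁹ = 7.151×10⁹ K⁴.
|P_net| = 0.61·5.67×10⁻⁸·2.112·7.151×10⁹.

P_net ≈ 522 W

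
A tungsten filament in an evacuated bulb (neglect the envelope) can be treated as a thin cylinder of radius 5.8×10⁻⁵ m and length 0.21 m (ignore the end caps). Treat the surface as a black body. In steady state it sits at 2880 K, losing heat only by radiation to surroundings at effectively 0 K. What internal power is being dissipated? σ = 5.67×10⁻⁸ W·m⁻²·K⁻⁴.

Steady state: P = εσA T⁴.
A = 2πrL = 7.653×10⁻⁵ m²; T⁴ = (2880)⁴ = 6.880×10¹³ K⁴.
P = 1.0 × 5.67×10⁻⁸ × 7.653×10⁻⁵ × 6.880×10¹³.

P ≈ 299 W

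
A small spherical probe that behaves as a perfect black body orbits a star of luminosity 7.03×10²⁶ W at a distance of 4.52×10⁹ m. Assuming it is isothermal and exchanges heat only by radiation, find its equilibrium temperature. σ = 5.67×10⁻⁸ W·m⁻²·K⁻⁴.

T ≈ 1860 K

First find the stellar flux at distance d: S = L/(4πd²) = 7.03×10²⁶/(4π·(4.52×10⁹)²) = 2.738×10⁶ W/m².
For an isothermal sphere, absorbed (1−a)S·πr² = emitted σ·4πr²·T⁴, so T⁴ = (1−a)S/(4σ).
T⁴ = 1.00·2.738×10⁶/(4·5.67×10⁻⁸) = 1.207×10¹³ K⁴.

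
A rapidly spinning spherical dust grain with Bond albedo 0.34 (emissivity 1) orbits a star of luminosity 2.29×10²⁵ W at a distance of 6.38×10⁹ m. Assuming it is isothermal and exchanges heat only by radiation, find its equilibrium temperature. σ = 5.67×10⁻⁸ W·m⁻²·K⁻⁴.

First find the stellar flux at distance d: S = L/(4πd²) = 2.29×10²⁵/(4π·(6.38×10⁹)²) = 44770 W/m².
For an isothermal sphere, absorbed (1−a)S·πr² = emitted σ·4πr²·T⁴, so T⁴ = (1−a)S/(4σ).
T⁴ = 0.660·44770/(4·5.67×10⁻⁸) = 1.303×10¹¹ K⁴.

T ≈ 601 K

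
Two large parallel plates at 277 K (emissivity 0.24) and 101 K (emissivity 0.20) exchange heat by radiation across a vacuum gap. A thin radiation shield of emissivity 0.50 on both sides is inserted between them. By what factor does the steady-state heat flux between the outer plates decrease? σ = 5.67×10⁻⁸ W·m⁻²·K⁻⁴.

factor ≈ 1.37

Without shield: q₀ = σΔ(T⁴)/(1/ε₁+1/ε₂−1) with denominator 8.167.
With shield the two gaps are in series; the resistances add: (1/ε₁+1/ε_s−1)+(1/ε_s+1/ε₂−1) = 5.167+6.000 = 11.17.
Heat-flux ratio q₀/q = 11.17/8.167.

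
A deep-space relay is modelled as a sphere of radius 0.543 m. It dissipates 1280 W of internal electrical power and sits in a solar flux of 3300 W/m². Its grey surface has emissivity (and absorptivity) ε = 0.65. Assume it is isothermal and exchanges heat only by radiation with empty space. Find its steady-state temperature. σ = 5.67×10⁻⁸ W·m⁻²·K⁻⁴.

At steady state, absorbed solar power + internal power = radiated power.
Absorbed: α·S·A_cross = 0.65·3300·0.9263 = 1987 W (cross-section πr²).
Total input = 1987 + 1280 = 3267 W.
Radiated: εσ·A_surf·T⁴ with A_surf = 4πr² = 3.705 m².
T⁴ = 3267/(0.65·5.67×10⁻⁸·3.705) = 2.392×10¹⁰ K⁴.

T ≈ 393 K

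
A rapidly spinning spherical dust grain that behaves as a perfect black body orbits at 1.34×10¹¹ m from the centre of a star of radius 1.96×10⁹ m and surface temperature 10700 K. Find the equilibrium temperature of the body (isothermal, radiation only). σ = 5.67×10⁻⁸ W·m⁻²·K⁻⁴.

T ≈ 915 K

The star's surface emits σT_*⁴; at distance d the flux is S = σT_*⁴(R_*/d)².
S = 5.67×10⁻⁸·(10700)⁴·(1.96×10⁹/1.34×10¹¹)² = 1.590×10⁵ W/m².
For an isothermal sphere T⁴ = (1−a)S/(4σ) = 7.011×10¹¹ K⁴.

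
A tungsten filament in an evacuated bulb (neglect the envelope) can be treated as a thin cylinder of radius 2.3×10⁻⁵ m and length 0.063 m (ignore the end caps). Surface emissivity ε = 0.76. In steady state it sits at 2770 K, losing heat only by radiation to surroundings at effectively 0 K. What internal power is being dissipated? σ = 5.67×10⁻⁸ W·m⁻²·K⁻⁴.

P ≈ 23.1 W

Steady state: P = εσA T⁴.
A = 2πrL = 9.104×10⁻⁶ m²; T⁴ = (2770)⁴ = 5.887×10¹³ K⁴.
P = 0.76 × 5.67×10⁻⁸ × 9.104×10⁻⁶ × 5.887×10¹³.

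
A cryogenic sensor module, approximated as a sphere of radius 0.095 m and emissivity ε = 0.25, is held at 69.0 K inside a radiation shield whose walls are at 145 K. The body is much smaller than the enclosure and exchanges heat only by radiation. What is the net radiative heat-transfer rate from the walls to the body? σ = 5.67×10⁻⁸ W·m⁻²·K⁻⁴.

P_net ≈ 0.674 W

For a small grey body in a large enclosure: P_net = εσA(T_body⁴ − T_wall⁴).
A = 4πr² = 0.1134 m²; T_body⁴ − T_wall⁴ = 2.267×10⁷ − 4.421×10⁸ = -4.194×10⁸ K⁴.
|P_net| = 0.25·5.67×10⁻⁸·0.1134·4.194×10⁸.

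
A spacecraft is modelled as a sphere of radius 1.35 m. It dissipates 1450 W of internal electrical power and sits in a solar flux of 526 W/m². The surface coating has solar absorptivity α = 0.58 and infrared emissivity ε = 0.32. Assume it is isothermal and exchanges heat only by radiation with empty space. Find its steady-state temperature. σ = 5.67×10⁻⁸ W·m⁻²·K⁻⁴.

T ≈ 296 K

At steady state, absorbed solar power + internal power = radiated power.
Absorbed: α·S·A_cross = 0.58·526·5.726 = 1747 W (cross-section πr²).
Total input = 1747 + 1450 = 3197 W.
Radiated: εσ·A_surf·T⁴ with A_surf = 4πr² = 22.90 m².
T⁴ = 3197/(0.32·5.67×10⁻⁸·22.90) = 7.693×10⁹ K⁴.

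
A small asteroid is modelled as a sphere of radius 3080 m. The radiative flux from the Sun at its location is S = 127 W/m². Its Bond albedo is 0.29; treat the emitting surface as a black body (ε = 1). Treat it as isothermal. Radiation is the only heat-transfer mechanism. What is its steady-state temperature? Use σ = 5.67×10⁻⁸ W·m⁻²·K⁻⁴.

At equilibrium, absorbed power = emitted power.
Absorbing cross-section = πr² = 2.980×10⁷ m²; emitting surface = 4πr² = 1.192×10⁸ m² (ratio 4).
(1−a)S·A_cross = εσ·A_surf·T⁴  ⇒  T⁴ = (1−a)S/(4σ).
T⁴ = 0.710·127/(4·5.67×10⁻⁸) = 3.976×10⁸ K⁴.
T = (3.976×10⁸)^(1/4).

T ≈ 141 K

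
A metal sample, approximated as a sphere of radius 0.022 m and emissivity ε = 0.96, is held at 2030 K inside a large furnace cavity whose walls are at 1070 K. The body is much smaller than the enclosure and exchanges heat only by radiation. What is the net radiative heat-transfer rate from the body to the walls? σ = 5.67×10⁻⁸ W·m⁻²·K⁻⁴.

For a small grey body in a large enclosure: P_net = εσA(T_body⁴ − T_wall⁴).
A = 4πr² = 0.006082 m²; T_body⁴ − T_wall⁴ = 1.698×10¹³ − 1.311×10¹² = 1.567×10¹³ K⁴.
|P_net| = 0.96·5.67×10⁻⁸·0.006082·1.567×10¹³.

P_net ≈ 5190 W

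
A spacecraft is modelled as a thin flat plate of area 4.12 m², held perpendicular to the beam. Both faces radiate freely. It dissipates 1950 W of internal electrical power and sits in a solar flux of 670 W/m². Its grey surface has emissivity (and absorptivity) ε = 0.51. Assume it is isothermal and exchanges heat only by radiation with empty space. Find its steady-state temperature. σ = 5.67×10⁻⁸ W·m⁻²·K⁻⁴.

T ≈ 345 K

At steady state, absorbed solar power + internal power = radiated power.
Absorbed: α·S·A_cross = 0.51·670·4.120 = 1408 W (cross-section A).
Total input = 1408 + 1950 = 3358 W.
Radiated: εσ·A_surf·T⁴ with A_surf = 2A = 8.240 m².
T⁴ = 3358/(0.51·5.67×10⁻⁸·8.240) = 1.409×10¹⁰ K⁴.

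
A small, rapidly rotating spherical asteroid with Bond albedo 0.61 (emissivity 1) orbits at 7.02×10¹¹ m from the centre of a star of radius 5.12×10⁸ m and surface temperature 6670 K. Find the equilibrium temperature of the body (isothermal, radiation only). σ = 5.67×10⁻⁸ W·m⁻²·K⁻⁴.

T ≈ 101 K

The star's surface emits σT_*⁴; at distance d the flux is S = σT_*⁴(R_*/d)².
S = 5.67×10⁻⁸·(6670)⁴·(5.12×10⁸/7.02×10¹¹)² = 59.70 W/m².
For an isothermal sphere T⁴ = (1−a)S/(4σ) = 1.027×10⁸ K⁴.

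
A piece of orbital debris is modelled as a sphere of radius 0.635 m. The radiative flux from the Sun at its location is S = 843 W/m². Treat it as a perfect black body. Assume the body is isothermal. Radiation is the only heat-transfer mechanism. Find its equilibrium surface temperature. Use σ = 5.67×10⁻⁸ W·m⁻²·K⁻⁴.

At equilibrium, absorbed power = emitted power.
Absorbing cross-section = πr² = 1.267 m²; emitting surface = 4πr² = 5.067 m² (ratio 4).
S·A_cross = εσ·A_surf·T⁴  ⇒  T⁴ = S/(4σ).
T⁴ = 1.00·843/(4·5.67×10⁻⁸) = 3.717×10⁹ K⁴.
T = (3.717×10⁹)^(1/4).

T ≈ 247 K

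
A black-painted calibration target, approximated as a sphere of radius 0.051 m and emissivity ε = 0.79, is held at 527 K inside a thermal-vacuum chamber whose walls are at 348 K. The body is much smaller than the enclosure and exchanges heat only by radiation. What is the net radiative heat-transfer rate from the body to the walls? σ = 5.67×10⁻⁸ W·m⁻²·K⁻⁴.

For a small grey body in a large enclosure: P_net = εσA(T_body⁴ − T_wall⁴).
A = 4πr² = 0.03269 m²; T_body⁴ − T_wall⁴ = 7.713×10¹⁰ − 1.467×10¹⁰ = 6.247×10¹⁰ K⁴.
|P_net| = 0.79·5.67×10⁻⁸·0.03269·6.247×10¹⁰.

P_net ≈ 91.5 W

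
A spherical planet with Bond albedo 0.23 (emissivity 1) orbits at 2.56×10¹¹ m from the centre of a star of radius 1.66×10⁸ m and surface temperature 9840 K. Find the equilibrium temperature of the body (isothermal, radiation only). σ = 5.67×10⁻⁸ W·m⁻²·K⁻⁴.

The star's surface emits σT_*⁴; at distance d the flux is S = σT_*⁴(R_*/d)².
S = 5.67×10⁻⁸·(9840)⁴·(1.66×10⁸/2.56×10¹¹)² = 223.5 W/m².
For an isothermal sphere T⁴ = (1−a)S/(4σ) = 7.588×10⁸ K⁴.

T ≈ 166 K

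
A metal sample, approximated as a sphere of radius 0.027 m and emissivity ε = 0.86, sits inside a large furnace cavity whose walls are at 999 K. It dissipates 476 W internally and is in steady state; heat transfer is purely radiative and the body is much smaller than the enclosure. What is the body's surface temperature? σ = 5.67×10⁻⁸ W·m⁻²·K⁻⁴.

For a small grey body in a large enclosure, net radiated power = εσA(T⁴ − T_w⁴).
Steady state: P = εσA(T⁴ − T_w⁴) with A = 4πr² = 0.009161 m².
T⁴ = P/(εσA) + T_w⁴ = 476/(0.86·5.67×10⁻⁸·0.009161) + (999)⁴
    = 1.066×10¹² + 9.960×10¹¹ = 2.062×10¹² K⁴.

T ≈ 1200 K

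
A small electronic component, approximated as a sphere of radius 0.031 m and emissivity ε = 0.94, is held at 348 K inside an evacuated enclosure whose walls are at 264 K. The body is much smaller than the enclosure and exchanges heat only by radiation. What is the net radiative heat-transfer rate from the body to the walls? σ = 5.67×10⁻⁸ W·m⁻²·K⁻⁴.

P_net ≈ 6.31 W

For a small grey body in a large enclosure: P_net = εσA(T_body⁴ − T_wall⁴).
A = 4πr² = 0.01208 m²; T_body⁴ − T_wall⁴ = 1.467×10¹⁰ − 4.858×10⁹ = 9.809×10⁹ K⁴.
|P_net| = 0.94·5.67×10⁻⁸·0.01208·9.809×10⁹.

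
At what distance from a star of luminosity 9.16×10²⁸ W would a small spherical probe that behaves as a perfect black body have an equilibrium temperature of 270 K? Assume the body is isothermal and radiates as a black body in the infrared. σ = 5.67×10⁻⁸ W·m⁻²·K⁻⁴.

For an isothermal black-emitting sphere, (1−a)S·πr² = σ·4πr²·T⁴ ⇒ S = 4σT⁴/(1−a).
S = 4·5.67×10⁻⁸·(270)⁴/1.00 = 1205 W/m².
Flux falls as S = L/(4πd²), so d = √(L/(4πS)) = √(9.16×10²⁸/(4π·1205)).

d ≈ 2.46×10¹² m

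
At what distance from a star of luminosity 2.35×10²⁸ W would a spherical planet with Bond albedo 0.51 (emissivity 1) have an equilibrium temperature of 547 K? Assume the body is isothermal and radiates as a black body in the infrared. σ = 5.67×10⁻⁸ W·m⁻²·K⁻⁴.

For an isothermal black-emitting sphere, (1−a)S·πr² = σ·4πr²·T⁴ ⇒ S = 4σT⁴/(1−a).
S = 4·5.67×10⁻⁸·(547)⁴/0.490 = 41440 W/m².
Flux falls as S = L/(4πd²), so d = √(L/(4πS)) = √(2.35×10²⁸/(4π·41440)).

d ≈ 2.12×10¹¹ m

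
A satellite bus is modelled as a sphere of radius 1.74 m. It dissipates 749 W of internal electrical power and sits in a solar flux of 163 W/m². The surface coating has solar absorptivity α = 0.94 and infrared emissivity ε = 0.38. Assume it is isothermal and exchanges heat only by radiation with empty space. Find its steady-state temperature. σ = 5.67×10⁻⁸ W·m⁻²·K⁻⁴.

At steady state, absorbed solar power + internal power = radiated power.
Absorbed: α·S·A_cross = 0.94·163·9.511 = 1457 W (cross-section πr²).
Total input = 1457 + 749 = 2206 W.
Radiated: εσ·A_surf·T⁴ with A_surf = 4πr² = 38.05 m².
T⁴ = 2206/(0.38·5.67×10⁻⁸·38.05) = 2.692×10⁹ K⁴.

T ≈ 228 K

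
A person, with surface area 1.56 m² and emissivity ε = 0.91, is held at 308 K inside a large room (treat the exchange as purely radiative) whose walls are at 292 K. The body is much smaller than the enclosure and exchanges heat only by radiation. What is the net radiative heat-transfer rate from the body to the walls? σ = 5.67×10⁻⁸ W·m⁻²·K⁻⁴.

For a small grey body in a large enclosure: P_net = εσA(T_body⁴ − T_wall⁴).
A = 1.56 m²; T_body⁴ − T_wall⁴ = 8.999×10⁹ − 7.270×10⁹ = 1.729×10⁹ K⁴.
|P_net| = 0.91·5.67×10⁻⁸·1.560·1.729×10⁹.

P_net ≈ 139 W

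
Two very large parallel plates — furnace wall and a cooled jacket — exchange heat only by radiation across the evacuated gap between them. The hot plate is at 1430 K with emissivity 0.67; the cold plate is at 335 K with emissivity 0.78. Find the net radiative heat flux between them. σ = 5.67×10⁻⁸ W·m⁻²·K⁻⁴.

q ≈ 1.33×10⁵ W/m²

For two infinite grey parallel plates, q = σ(T₁⁴ − T₂⁴)/(1/ε₁ + 1/ε₂ − 1).
T₁⁴ − T₂⁴ = 4.182×10¹² − 1.259×10¹⁰ = 4.169×10¹² K⁴.
1/ε₁ + 1/ε₂ − 1 = 1.493 + 1.282 − 1 = 1.775.
q = 5.67×10⁻⁸ × 4.169×10¹² / 1.775.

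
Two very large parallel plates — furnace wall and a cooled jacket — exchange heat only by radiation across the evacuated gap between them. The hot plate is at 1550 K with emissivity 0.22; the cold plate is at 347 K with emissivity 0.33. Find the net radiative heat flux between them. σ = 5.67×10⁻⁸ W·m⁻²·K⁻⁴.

For two infinite grey parallel plates, q = σ(T₁⁴ − T₂⁴)/(1/ε₁ + 1/ε₂ − 1).
T₁⁴ − T₂⁴ = 5.772×10¹² − 1.450×10¹⁰ = 5.758×10¹² K⁴.
1/ε₁ + 1/ε₂ − 1 = 4.545 + 3.030 − 1 = 6.576.
q = 5.67×10⁻⁸ × 5.758×10¹² / 6.576.

q ≈ 49600 W/m²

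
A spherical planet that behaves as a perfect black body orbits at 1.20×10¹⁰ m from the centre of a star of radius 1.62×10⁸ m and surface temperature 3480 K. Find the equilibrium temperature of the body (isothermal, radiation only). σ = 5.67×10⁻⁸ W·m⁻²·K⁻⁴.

The star's surface emits σT_*⁴; at distance d the flux is S = σT_*⁴(R_*/d)².
S = 5.67×10⁻⁸·(3480)⁴·(1.62×10⁸/1.20×10¹⁰)² = 1516 W/m².
For an isothermal sphere T⁴ = (1−a)S/(4σ) = 6.682×10⁹ K⁴.

T ≈ 286 K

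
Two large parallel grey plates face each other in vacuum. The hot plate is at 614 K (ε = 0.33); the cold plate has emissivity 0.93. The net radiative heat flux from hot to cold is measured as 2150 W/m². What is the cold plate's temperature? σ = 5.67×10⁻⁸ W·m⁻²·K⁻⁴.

T₂ ≈ 395 K

q = σ(T₁⁴ − T₂⁴)/(1/ε₁ + 1/ε₂ − 1); denominator = 3.106.
T₂⁴ = T₁⁴ − q·(1/ε₁+1/ε₂−1)/σ = 1.421×10¹¹ − 2150·3.106/5.67×10⁻⁸
    = 2.437×10¹⁰ K⁴.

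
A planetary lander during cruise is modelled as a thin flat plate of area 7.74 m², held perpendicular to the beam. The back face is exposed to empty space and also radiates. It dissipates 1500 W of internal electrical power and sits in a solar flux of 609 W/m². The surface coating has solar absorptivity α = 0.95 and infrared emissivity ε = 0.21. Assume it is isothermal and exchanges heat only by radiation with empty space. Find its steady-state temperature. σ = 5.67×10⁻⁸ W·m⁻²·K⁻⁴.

T ≈ 424 K

At steady state, absorbed solar power + internal power = radiated power.
Absorbed: α·S·A_cross = 0.95·609·7.740 = 4478 W (cross-section A).
Total input = 4478 + 1500 = 5978 W.
Radiated: εσ·A_surf·T⁴ with A_surf = 2A = 15.48 m².
T⁴ = 5978/(0.21·5.67×10⁻⁸·15.48) = 3.243×10¹⁰ K⁴.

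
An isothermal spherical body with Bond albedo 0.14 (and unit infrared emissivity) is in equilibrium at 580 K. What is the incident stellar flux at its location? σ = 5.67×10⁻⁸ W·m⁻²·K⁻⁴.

S ≈ 29800 W/m²

(1−a)S·πr² = σ·4πr²·T⁴ ⇒ S = 4σT⁴/(1−a).
S = 4·5.67×10⁻⁸·1.132×10¹¹/0.860.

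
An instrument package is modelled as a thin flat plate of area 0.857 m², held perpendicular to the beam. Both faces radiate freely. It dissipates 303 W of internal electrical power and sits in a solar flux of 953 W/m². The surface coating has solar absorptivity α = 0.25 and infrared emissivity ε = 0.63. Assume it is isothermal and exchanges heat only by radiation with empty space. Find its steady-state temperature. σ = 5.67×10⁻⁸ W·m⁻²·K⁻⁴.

T ≈ 302 K

At steady state, absorbed solar power + internal power = radiated power.
Absorbed: α·S·A_cross = 0.25·953·0.8570 = 204.2 W (cross-section A).
Total input = 204.2 + 303 = 507.2 W.
Radiated: εσ·A_surf·T⁴ with A_surf = 2A = 1.714 m².
T⁴ = 507.2/(0.63·5.67×10⁻⁸·1.714) = 8.284×10⁹ K⁴.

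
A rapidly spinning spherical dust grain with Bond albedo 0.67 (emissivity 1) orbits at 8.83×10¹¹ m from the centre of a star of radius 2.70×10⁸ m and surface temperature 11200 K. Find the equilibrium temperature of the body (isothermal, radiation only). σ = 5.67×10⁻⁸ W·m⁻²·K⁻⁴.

The star's surface emits σT_*⁴; at distance d the flux is S = σT_*⁴(R_*/d)².
S = 5.67×10⁻⁸·(11200)⁴·(2.70×10⁸/8.83×10¹¹)² = 83.42 W/m².
For an isothermal sphere T⁴ = (1−a)S/(4σ) = 1.214×10⁸ K⁴.

T ≈ 105 K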